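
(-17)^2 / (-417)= -289 / 417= -0.69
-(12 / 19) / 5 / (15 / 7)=-28 / 475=-0.06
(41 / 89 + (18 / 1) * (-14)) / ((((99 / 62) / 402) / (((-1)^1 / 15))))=185991196 / 44055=4221.80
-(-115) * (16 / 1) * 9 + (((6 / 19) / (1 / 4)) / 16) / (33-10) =14473443 / 874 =16560.00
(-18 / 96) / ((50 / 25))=-3 / 32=-0.09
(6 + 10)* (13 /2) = 104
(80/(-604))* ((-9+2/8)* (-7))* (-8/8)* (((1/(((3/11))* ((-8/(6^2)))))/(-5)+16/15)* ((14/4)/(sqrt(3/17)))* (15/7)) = 160475* sqrt(51)/1812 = 632.46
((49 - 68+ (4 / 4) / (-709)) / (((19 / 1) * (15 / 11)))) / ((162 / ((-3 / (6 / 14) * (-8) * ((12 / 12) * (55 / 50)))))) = -22821568 / 81836325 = -0.28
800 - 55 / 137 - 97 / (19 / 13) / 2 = 766.41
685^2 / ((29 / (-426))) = -199889850 / 29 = -6892753.45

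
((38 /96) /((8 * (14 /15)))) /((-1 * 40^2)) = -19 /573440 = -0.00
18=18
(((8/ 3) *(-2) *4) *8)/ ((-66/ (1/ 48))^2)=-1/ 58806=-0.00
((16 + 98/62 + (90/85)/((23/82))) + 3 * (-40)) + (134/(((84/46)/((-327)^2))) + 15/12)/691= 2639892162115/234517108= 11256.71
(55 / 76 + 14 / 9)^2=2430481 / 467856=5.19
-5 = -5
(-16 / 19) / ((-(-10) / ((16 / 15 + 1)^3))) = -238328 / 320625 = -0.74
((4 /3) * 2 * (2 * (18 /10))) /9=16 /15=1.07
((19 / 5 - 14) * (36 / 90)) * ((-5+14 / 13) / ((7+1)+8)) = 2601 / 2600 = 1.00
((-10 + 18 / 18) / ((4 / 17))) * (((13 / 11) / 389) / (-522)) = 0.00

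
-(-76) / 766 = 0.10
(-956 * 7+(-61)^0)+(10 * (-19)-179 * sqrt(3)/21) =-6881-179 * sqrt(3)/21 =-6895.76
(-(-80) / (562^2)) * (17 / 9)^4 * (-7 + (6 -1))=-3340840 / 518063121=-0.01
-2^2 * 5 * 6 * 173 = -20760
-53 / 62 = -0.85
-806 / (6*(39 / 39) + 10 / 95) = -7657 / 58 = -132.02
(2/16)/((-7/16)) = -2/7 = -0.29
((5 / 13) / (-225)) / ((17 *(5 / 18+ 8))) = -2 / 164645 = -0.00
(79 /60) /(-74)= -79 /4440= -0.02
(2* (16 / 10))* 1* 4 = 64 / 5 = 12.80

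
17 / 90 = 0.19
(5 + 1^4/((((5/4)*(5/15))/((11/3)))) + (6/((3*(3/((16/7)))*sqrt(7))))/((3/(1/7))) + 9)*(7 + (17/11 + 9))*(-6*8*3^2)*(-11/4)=74112*sqrt(7)/343 + 2376216/5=475814.87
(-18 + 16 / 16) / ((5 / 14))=-238 / 5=-47.60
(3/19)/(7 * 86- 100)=3/9538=0.00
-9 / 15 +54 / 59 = 93 / 295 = 0.32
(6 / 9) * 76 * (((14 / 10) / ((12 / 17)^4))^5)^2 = 88652473262002985828432979303828474287042861265381002328931 / 53824642381680412008645833313539158179840000000000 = 1647061073.50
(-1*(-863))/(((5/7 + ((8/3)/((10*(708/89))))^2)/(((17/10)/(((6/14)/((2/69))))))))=112608800955/811913156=138.70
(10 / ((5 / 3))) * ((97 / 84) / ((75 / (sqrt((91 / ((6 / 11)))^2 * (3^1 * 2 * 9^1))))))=13871 * sqrt(6) / 300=113.26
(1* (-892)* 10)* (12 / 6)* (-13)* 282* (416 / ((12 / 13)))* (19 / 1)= 560010730240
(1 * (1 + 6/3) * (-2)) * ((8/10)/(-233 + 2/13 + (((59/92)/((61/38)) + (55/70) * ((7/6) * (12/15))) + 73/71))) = 186475536/8961903557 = 0.02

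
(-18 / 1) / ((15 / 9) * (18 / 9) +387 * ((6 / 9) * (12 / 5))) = -135 / 4669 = -0.03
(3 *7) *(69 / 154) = 207 / 22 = 9.41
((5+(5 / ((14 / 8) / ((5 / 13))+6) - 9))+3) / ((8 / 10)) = -555 / 844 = -0.66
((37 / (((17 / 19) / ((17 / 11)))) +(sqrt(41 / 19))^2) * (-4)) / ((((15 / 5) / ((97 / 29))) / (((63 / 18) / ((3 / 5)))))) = -93756320 / 54549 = -1718.75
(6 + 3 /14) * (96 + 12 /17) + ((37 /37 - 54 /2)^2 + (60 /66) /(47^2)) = 3692428632 /2891581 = 1276.96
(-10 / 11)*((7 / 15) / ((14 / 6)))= -2 / 11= -0.18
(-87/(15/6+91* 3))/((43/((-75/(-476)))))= -225/194446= -0.00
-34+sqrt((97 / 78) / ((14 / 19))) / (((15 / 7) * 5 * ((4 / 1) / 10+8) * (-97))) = -34 - sqrt(503139) / 4766580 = -34.00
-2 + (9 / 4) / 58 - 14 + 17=241 / 232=1.04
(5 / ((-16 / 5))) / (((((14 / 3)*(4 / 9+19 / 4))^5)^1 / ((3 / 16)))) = -1076168025 / 30745971462444392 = -0.00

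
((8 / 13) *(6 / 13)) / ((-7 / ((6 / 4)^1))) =-72 / 1183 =-0.06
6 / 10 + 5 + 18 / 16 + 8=589 / 40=14.72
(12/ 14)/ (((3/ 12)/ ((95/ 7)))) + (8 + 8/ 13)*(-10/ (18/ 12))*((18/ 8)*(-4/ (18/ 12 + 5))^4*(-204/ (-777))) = 28046788200/ 673154209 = 41.66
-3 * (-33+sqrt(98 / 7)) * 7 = 693 -21 * sqrt(14) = 614.43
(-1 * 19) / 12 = -19 / 12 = -1.58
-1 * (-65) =65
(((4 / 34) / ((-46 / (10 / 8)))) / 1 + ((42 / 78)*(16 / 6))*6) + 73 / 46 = 207369 / 20332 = 10.20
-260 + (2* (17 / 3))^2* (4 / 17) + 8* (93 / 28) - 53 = -256.21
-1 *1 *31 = -31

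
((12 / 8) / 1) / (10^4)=3 / 20000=0.00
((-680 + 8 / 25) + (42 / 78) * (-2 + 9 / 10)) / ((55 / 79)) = -34931983 / 35750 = -977.12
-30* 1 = -30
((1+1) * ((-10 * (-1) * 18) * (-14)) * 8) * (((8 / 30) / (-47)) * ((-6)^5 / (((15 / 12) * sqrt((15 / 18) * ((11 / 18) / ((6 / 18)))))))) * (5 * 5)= -2006581248 * sqrt(55) / 517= -28783761.73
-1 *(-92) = 92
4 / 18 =2 / 9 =0.22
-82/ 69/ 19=-82/ 1311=-0.06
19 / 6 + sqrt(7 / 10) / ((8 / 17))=17 *sqrt(70) / 80 + 19 / 6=4.94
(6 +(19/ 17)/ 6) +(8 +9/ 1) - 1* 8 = 1549/ 102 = 15.19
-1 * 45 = -45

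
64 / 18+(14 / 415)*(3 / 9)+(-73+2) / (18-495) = 245177 / 65985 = 3.72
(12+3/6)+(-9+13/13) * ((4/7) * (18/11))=773/154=5.02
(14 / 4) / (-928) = -7 / 1856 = -0.00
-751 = -751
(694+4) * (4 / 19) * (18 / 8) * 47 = 295254 / 19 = 15539.68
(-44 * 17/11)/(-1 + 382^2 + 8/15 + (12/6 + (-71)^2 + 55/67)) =-0.00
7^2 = 49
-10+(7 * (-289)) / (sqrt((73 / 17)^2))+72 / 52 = -455259 / 949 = -479.72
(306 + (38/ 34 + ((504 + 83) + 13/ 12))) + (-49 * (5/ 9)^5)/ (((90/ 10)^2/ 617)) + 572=470770710307/ 325241892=1447.45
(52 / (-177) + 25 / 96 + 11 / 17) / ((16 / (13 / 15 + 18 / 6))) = 571213 / 3851520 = 0.15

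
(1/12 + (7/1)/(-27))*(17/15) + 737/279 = 122647/50220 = 2.44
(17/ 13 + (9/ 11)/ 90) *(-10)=-1883/ 143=-13.17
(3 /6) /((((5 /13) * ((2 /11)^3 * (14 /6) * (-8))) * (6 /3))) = -51909 /8960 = -5.79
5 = 5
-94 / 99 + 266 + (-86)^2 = 758444 / 99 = 7661.05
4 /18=2 /9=0.22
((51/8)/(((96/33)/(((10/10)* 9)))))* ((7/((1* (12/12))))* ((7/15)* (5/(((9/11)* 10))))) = 100793/2560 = 39.37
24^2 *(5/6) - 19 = 461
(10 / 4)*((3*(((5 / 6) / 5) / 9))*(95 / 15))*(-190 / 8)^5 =-6646881.24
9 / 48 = 3 / 16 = 0.19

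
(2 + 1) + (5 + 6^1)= 14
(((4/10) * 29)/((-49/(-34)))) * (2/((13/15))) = 11832/637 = 18.57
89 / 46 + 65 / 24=2563 / 552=4.64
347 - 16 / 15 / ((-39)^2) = 7916789 / 22815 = 347.00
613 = 613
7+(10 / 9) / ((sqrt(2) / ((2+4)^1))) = 10 * sqrt(2) / 3+7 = 11.71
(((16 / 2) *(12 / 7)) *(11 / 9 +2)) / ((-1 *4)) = -11.05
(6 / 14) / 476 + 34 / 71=0.48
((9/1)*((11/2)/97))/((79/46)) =2277/7663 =0.30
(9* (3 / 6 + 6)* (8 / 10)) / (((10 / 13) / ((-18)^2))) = 492804 / 25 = 19712.16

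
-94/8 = -47/4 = -11.75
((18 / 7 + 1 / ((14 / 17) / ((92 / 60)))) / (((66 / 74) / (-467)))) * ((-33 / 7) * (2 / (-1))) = -328301 / 15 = -21886.73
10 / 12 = 5 / 6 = 0.83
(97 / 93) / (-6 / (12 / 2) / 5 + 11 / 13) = 6305 / 3906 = 1.61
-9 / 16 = -0.56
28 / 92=7 / 23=0.30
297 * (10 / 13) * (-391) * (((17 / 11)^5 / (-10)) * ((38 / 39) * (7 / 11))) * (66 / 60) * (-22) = -1329062824278 / 1124695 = -1181709.55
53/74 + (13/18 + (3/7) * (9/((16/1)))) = 1.68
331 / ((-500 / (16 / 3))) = -3.53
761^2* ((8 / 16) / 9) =579121 / 18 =32173.39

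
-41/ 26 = -1.58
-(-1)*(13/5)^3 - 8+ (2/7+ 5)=13004/875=14.86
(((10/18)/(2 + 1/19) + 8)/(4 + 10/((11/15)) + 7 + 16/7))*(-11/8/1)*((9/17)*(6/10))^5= -435576306627/318864385775000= -0.00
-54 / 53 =-1.02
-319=-319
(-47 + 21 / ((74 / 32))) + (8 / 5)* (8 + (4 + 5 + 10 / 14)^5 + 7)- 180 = 429761385003 / 3109295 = 138218.27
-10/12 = -5/6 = -0.83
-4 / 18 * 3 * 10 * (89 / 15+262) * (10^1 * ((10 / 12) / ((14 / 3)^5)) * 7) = -904275 / 19208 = -47.08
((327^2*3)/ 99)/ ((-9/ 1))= -11881/ 33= -360.03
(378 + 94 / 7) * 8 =21920 / 7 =3131.43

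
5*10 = 50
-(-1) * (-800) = -800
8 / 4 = 2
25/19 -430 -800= -23345/19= -1228.68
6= 6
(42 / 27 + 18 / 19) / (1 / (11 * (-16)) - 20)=-0.13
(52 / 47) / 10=26 / 235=0.11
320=320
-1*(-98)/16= 49/8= 6.12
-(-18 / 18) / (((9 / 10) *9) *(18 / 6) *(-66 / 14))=-70 / 8019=-0.01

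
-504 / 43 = -11.72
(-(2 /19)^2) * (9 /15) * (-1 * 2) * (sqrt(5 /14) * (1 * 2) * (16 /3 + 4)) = 32 * sqrt(70) /1805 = 0.15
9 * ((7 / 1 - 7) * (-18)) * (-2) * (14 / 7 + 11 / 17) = 0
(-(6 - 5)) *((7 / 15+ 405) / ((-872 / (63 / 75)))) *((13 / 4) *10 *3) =830193 / 21800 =38.08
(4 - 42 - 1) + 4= -35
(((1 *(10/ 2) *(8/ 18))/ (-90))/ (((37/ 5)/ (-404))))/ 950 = 404/ 284715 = 0.00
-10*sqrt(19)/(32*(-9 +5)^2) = -0.09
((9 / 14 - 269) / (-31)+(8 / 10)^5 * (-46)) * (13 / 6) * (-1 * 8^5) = 308927537152 / 678125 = 455561.35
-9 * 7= -63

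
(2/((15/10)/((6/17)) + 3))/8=1/29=0.03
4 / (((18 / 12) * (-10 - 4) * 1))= -4 / 21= -0.19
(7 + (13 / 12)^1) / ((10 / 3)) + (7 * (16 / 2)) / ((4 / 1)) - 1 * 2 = 577 / 40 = 14.42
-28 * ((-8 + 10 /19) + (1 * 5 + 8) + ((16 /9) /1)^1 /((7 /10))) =-225.85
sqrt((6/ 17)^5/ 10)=36*sqrt(255)/ 24565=0.02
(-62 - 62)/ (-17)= 124/ 17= 7.29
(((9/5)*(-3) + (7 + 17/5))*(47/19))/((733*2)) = 235/27854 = 0.01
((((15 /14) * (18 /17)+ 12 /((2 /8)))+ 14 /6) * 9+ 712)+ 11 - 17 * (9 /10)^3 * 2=69104733 /59500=1161.42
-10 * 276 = -2760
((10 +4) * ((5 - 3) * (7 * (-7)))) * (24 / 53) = -32928 / 53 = -621.28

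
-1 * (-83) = 83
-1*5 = -5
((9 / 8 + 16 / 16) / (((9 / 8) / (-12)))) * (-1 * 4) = 272 / 3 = 90.67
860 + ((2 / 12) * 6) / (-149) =128139 / 149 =859.99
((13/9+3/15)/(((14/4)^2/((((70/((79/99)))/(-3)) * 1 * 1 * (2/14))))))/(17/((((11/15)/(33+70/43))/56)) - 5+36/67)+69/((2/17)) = 19404257115978853/33084838071138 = 586.50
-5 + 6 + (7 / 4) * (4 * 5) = 36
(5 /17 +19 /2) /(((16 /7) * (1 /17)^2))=39627 /32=1238.34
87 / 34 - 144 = -4809 / 34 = -141.44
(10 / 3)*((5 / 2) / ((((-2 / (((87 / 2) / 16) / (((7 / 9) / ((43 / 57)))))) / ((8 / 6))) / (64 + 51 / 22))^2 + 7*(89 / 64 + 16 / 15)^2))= 25421707108830720000 / 128943118202508412943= 0.20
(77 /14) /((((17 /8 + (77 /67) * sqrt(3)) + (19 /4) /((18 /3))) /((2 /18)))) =493790 /1259013-64856 * sqrt(3) /419671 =0.12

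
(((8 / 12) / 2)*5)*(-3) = -5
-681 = -681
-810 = -810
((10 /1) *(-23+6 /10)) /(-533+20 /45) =2016 /4793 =0.42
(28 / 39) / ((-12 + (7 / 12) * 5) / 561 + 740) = 8976 / 9251489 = 0.00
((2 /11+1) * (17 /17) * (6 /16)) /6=13 /176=0.07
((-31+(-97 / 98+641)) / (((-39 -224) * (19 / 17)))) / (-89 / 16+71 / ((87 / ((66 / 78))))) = 0.43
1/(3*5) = 1/15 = 0.07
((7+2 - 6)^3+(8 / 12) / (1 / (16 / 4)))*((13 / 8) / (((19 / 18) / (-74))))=-128427 / 38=-3379.66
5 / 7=0.71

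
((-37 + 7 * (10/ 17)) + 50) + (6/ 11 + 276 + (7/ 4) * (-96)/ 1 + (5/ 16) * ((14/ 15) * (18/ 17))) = 94227/ 748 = 125.97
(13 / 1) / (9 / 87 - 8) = -377 / 229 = -1.65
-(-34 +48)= -14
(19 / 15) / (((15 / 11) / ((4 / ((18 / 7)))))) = 2926 / 2025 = 1.44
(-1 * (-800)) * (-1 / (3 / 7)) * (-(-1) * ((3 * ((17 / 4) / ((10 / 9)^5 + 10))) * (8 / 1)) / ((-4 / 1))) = 281073240 / 69049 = 4070.63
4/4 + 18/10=14/5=2.80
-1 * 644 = -644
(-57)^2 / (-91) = -3249 / 91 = -35.70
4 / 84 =1 / 21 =0.05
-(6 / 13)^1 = -0.46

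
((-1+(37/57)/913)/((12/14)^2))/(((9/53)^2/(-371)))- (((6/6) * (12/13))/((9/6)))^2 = 112195591695163/6411503241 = 17499.11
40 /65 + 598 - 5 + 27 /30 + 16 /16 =77417 /130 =595.52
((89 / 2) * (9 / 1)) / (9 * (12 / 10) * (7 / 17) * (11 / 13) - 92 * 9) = -98345 / 202396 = -0.49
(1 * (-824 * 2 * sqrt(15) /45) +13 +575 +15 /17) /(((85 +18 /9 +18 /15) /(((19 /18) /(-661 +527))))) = -317015 /6027588 +7828 * sqrt(15) /2393307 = -0.04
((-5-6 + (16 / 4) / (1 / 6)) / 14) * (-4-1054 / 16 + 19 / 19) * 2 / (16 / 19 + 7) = -136097 / 8344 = -16.31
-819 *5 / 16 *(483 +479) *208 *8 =-409696560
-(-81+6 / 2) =78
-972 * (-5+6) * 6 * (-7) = 40824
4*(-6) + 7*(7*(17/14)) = 71/2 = 35.50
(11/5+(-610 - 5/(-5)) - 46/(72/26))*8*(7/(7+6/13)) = -20422948/4365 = -4678.80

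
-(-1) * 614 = 614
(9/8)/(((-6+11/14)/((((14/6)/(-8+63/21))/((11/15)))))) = 441/3212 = 0.14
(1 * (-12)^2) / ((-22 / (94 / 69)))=-2256 / 253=-8.92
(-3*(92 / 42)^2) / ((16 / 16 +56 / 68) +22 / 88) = -143888 / 20727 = -6.94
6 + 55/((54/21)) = 27.39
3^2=9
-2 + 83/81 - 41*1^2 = -3400/81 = -41.98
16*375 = 6000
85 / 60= 17 / 12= 1.42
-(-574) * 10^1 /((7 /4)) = 3280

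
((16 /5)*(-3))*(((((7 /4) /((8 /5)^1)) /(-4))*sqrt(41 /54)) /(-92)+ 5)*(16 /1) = -768 - 7*sqrt(246) /276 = -768.40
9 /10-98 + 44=-531 /10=-53.10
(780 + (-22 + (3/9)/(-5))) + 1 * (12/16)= 45521/60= 758.68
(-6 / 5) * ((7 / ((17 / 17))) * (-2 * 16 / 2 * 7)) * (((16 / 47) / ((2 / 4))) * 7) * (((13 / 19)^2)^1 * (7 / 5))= 1246522368 / 424175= 2938.70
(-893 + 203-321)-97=-1108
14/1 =14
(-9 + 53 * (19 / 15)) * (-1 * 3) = -872 / 5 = -174.40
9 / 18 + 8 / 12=7 / 6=1.17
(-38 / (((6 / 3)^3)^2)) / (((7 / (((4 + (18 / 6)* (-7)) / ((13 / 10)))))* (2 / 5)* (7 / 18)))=72675 / 10192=7.13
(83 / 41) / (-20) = -0.10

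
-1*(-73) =73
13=13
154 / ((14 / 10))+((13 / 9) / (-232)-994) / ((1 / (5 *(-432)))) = 2147163.45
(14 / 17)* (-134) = -1876 / 17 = -110.35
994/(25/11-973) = -5467/5339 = -1.02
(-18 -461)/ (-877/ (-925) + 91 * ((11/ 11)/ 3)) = -1329225/ 86806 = -15.31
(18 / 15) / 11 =6 / 55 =0.11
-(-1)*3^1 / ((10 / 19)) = 57 / 10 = 5.70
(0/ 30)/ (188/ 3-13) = 0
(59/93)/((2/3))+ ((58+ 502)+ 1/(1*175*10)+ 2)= 15270078/27125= 562.95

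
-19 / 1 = -19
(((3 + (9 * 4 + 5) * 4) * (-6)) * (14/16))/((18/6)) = -292.25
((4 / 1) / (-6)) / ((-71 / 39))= 26 / 71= 0.37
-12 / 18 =-2 / 3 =-0.67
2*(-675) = -1350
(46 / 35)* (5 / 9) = 46 / 63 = 0.73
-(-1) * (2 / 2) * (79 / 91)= 79 / 91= 0.87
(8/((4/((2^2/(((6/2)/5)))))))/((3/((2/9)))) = 80/81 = 0.99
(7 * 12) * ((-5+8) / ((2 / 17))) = 2142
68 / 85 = 4 / 5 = 0.80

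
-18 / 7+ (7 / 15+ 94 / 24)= 761 / 420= 1.81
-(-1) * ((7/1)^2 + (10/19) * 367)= 4601/19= 242.16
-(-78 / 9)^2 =-676 / 9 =-75.11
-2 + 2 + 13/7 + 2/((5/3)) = 107/35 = 3.06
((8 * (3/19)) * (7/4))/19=42/361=0.12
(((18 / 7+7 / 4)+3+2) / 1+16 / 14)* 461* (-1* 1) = -4824.04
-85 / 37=-2.30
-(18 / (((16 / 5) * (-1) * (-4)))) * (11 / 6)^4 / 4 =-3.97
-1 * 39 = -39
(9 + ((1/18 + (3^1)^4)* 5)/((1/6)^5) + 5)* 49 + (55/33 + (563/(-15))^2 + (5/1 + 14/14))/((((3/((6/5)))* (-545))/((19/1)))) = 94679514343378/613125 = 154421226.25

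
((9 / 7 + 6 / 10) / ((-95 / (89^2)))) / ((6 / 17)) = -1481227 / 3325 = -445.48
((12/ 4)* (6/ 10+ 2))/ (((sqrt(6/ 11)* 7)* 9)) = 0.17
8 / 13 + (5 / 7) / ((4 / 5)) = 1.51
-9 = -9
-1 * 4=-4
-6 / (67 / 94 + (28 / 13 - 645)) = 7332 / 784687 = 0.01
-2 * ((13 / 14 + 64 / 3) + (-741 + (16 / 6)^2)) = 89665 / 63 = 1423.25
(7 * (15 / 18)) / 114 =35 / 684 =0.05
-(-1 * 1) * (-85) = -85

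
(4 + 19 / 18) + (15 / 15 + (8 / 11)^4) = 1669597 / 263538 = 6.34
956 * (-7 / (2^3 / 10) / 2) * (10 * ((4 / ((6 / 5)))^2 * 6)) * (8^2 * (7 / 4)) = -312293333.33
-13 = -13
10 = 10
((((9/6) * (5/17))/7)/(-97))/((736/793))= -11895/16991296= -0.00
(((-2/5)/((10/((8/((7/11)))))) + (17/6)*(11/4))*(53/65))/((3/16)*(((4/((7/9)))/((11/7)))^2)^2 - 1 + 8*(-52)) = -23754861449/1580770737000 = -0.02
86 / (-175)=-86 / 175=-0.49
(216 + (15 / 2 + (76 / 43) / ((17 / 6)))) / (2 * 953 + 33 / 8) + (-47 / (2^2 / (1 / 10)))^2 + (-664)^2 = 7880010017729099 / 17872657600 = 440897.50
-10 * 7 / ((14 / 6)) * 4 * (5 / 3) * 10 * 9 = -18000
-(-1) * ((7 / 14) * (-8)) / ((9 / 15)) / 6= -10 / 9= -1.11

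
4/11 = 0.36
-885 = -885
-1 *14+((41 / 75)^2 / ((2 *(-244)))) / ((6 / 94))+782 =6324400993 / 8235000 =767.99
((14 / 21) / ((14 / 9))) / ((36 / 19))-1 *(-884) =884.23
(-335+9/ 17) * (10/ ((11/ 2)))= -113720/ 187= -608.13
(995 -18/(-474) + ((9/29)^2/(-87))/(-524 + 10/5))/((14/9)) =1000763009397/1564505572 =639.67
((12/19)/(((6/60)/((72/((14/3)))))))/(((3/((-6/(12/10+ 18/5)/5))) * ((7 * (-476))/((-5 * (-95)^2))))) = -641250/5831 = -109.97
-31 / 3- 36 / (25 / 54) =-6607 / 75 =-88.09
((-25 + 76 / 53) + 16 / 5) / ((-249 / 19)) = 34181 / 21995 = 1.55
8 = 8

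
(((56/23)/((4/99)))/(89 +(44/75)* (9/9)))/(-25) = -4158/154537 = -0.03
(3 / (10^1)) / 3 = 1 / 10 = 0.10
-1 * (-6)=6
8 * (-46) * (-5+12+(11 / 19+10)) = -122912 / 19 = -6469.05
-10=-10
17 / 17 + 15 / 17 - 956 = -16220 / 17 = -954.12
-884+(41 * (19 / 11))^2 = 499877 / 121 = 4131.21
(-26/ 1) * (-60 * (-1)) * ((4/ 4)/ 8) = -195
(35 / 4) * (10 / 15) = 35 / 6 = 5.83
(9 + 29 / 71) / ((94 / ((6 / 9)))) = 668 / 10011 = 0.07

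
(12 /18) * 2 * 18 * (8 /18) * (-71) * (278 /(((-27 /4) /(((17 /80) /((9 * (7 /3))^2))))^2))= -0.00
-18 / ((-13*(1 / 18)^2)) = 5832 / 13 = 448.62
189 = 189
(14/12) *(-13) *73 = -6643/6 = -1107.17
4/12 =1/3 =0.33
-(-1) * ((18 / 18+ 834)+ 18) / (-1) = -853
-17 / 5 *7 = -119 / 5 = -23.80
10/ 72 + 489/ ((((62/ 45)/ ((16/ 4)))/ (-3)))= -4258.89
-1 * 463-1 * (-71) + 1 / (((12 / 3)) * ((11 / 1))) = -17247 / 44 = -391.98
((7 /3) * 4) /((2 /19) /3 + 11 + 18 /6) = 133 /200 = 0.66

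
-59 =-59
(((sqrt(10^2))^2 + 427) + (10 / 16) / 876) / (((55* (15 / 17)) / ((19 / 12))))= 1192910383 / 69379200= 17.19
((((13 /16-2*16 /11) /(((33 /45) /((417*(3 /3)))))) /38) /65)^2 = 213092101161 /914670355456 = 0.23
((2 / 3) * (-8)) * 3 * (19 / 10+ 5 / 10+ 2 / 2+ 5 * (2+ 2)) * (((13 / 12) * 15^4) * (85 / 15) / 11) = -116356500 / 11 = -10577863.64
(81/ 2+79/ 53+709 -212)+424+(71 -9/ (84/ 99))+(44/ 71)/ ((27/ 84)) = 972278227/ 948276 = 1025.31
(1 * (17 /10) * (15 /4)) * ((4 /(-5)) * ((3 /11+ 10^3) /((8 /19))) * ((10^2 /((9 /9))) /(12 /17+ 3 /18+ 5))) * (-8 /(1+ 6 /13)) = 7440888780 /6589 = 1129289.54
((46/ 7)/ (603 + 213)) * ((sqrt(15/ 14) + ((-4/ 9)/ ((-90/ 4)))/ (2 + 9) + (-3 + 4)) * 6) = 102649/ 2120580 + 23 * sqrt(210)/ 6664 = 0.10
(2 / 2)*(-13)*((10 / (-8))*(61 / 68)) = 3965 / 272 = 14.58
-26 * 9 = -234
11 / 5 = 2.20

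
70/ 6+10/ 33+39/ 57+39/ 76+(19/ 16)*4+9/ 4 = 20.17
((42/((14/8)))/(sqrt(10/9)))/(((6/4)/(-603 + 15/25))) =-72288 * sqrt(10)/25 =-9143.79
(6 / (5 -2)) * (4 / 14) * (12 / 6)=8 / 7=1.14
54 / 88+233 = 10279 / 44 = 233.61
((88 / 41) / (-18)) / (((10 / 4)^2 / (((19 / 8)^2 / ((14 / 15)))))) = -3971 / 34440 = -0.12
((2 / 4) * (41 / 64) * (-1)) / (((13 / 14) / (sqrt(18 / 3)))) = -287 * sqrt(6) / 832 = -0.84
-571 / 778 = -0.73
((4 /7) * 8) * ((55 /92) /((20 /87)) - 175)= -126886 /161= -788.11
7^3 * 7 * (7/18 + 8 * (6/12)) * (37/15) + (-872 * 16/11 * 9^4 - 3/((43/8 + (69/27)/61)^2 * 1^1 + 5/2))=-8295740.86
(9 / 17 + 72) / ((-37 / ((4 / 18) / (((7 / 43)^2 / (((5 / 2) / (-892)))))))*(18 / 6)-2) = 11399085 / 741978634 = 0.02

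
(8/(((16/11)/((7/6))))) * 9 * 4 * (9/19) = 2079/19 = 109.42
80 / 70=8 / 7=1.14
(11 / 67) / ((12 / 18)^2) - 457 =-122377 / 268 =-456.63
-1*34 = -34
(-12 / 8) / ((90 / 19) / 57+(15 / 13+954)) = -4693 / 2988618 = -0.00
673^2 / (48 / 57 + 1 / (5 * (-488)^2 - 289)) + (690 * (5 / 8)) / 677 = 27741959384801723 / 51579045820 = 537853.29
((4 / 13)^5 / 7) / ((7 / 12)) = 12288 / 18193357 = 0.00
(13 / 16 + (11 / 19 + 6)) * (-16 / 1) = -118.26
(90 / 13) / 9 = 10 / 13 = 0.77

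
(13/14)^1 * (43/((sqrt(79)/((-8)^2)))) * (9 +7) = 286208 * sqrt(79)/553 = 4600.13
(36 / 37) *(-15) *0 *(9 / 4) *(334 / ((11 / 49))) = 0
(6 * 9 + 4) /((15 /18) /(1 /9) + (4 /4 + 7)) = 116 /31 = 3.74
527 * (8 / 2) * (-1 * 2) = -4216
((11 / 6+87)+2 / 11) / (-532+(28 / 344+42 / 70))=-26875 / 160413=-0.17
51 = 51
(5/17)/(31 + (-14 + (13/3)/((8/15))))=40/3417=0.01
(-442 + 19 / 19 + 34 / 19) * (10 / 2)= -41725 / 19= -2196.05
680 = 680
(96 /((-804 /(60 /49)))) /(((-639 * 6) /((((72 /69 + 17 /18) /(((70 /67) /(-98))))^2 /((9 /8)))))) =1452193376 /1232122995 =1.18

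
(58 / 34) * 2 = 58 / 17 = 3.41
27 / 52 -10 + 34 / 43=-8.69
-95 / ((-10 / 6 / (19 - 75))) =-3192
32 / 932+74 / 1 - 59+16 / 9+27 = 91874 / 2097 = 43.81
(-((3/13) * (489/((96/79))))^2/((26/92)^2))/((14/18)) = -7105098160521/51181312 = -138822.12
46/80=23/40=0.58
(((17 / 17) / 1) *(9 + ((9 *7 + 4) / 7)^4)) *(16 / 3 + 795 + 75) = 52973588980 / 7203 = 7354378.59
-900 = -900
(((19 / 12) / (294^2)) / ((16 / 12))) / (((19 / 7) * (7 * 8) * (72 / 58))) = 29 / 398297088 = 0.00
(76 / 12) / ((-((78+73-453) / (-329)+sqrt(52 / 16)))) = 7551208 / 3126951-4113158*sqrt(13) / 3126951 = -2.33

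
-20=-20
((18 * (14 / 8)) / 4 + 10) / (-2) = -143 / 16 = -8.94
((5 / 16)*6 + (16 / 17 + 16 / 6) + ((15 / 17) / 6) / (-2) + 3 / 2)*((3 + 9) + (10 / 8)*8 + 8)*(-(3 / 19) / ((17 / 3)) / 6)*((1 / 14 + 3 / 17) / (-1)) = 2494815 / 10454864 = 0.24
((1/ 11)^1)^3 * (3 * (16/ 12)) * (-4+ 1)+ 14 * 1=18622/ 1331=13.99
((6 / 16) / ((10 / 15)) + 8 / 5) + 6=653 / 80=8.16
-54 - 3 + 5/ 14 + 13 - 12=-779/ 14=-55.64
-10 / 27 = -0.37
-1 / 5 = -0.20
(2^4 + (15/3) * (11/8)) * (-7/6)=-427/16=-26.69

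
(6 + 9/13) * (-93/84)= -2697/364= -7.41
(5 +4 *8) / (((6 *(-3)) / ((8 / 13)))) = -148 / 117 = -1.26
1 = 1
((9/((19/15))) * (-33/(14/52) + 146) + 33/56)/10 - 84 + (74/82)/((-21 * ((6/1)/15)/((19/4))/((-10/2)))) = -84730349/1308720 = -64.74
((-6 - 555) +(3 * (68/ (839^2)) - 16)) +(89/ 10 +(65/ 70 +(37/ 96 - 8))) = -1359468567361/ 2365174560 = -574.79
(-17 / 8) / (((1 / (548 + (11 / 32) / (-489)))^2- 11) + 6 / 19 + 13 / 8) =23750907046643627 / 101253829664354265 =0.23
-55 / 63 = -0.87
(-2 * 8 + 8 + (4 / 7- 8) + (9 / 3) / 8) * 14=-843 / 4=-210.75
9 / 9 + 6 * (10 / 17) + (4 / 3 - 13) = -364 / 51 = -7.14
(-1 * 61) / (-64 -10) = 61 / 74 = 0.82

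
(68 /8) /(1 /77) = 1309 /2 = 654.50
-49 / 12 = -4.08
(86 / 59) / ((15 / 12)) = 344 / 295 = 1.17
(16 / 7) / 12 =4 / 21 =0.19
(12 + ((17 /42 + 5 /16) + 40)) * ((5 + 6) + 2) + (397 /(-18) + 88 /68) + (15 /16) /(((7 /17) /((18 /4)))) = 23127037 /34272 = 674.81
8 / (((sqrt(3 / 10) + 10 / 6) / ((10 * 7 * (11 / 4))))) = 231000 / 223-13860 * sqrt(30) / 223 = 695.45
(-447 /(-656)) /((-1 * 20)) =-447 /13120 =-0.03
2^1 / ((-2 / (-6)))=6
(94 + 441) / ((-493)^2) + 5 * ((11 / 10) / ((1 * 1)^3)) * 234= 312804598 / 243049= 1287.00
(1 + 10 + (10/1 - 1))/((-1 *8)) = -5/2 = -2.50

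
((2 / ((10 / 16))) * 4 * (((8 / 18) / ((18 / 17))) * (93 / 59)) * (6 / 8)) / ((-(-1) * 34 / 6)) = 992 / 885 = 1.12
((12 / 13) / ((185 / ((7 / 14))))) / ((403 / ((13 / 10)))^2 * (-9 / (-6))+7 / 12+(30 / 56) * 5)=252 / 14560920985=0.00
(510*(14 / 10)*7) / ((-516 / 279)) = -232407 / 86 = -2702.41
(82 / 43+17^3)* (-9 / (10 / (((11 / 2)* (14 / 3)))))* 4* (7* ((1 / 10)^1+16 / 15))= -797389593 / 215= -3708788.80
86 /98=43 /49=0.88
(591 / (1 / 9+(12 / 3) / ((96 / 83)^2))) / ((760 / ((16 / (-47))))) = -2723328 / 31902425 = -0.09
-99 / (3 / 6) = -198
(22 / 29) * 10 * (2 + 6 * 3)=4400 / 29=151.72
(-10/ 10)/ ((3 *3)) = -1/ 9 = -0.11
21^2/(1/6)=2646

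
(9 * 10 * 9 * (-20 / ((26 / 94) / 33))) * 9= -17395061.54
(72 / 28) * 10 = 180 / 7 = 25.71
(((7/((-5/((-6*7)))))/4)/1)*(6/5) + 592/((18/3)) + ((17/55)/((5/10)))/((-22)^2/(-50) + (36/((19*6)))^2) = 243873104/2097975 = 116.24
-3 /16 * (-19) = 57 /16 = 3.56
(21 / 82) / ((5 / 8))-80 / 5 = -3196 / 205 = -15.59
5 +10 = 15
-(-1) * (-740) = -740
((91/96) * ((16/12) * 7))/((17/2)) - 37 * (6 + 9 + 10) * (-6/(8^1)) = 694.79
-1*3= -3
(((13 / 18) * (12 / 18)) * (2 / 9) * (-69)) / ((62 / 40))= -11960 / 2511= -4.76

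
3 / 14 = 0.21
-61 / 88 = -0.69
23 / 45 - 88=-3937 / 45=-87.49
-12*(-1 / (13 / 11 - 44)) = -44 / 157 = -0.28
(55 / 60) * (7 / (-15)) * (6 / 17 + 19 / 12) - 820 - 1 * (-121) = -5139539 / 7344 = -699.83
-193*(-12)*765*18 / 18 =1771740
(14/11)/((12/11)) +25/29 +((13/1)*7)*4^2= 253697/174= 1458.03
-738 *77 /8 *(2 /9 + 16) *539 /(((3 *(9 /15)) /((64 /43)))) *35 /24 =-86952935300 /1161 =-74894862.45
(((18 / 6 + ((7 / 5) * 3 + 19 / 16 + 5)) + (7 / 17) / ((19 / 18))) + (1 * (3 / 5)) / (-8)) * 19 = 70815 / 272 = 260.35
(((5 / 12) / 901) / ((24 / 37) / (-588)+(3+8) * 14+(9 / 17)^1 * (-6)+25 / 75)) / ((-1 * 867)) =-1813 / 513780520452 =-0.00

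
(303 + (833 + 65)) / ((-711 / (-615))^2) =50472025 / 56169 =898.57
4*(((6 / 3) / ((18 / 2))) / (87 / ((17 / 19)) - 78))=136 / 2943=0.05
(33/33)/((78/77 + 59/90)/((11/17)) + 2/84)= 38115/99193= 0.38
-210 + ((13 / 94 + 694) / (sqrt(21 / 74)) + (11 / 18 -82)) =-5245 / 18 + 65249 * sqrt(1554) / 1974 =1011.63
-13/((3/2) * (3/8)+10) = -16/13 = -1.23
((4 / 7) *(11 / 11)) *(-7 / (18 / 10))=-20 / 9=-2.22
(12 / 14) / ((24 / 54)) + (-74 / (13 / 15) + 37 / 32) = -239657 / 2912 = -82.30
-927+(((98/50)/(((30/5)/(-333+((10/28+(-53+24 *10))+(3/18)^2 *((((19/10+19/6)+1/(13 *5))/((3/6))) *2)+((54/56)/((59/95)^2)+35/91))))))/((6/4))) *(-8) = -933693565247/1374559875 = -679.27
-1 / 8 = -0.12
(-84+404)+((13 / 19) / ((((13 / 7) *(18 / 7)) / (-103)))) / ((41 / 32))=2162768 / 7011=308.48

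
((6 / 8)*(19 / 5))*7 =399 / 20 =19.95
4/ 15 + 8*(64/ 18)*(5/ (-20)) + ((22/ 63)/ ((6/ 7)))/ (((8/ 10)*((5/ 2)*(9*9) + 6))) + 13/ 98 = -18507437/ 2758455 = -6.71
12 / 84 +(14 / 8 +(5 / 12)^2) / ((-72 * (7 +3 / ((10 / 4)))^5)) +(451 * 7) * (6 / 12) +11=1589.64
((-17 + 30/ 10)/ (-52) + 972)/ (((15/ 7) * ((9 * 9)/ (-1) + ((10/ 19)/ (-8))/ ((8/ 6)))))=-26896856/ 4804605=-5.60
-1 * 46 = -46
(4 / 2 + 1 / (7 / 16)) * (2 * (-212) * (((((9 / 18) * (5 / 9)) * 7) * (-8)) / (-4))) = -21200 / 3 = -7066.67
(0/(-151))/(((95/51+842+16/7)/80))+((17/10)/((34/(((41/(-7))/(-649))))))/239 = 0.00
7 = 7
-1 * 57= -57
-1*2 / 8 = -1 / 4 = -0.25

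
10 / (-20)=-1 / 2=-0.50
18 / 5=3.60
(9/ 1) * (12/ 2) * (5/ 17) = 270/ 17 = 15.88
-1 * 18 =-18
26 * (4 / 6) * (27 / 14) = 234 / 7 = 33.43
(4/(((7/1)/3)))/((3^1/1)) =4/7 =0.57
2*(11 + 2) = 26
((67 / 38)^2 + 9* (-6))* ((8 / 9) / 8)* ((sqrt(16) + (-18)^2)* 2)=-12051868 / 3249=-3709.41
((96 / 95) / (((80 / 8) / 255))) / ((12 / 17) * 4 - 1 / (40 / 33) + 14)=332928 / 206701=1.61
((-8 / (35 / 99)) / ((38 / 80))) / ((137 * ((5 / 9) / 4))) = -228096 / 91105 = -2.50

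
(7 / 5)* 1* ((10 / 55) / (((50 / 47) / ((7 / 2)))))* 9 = 20727 / 2750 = 7.54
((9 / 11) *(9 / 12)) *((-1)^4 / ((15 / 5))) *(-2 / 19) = -9 / 418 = -0.02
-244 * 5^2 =-6100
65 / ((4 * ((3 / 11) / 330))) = 39325 / 2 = 19662.50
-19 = -19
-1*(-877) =877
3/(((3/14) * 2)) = 7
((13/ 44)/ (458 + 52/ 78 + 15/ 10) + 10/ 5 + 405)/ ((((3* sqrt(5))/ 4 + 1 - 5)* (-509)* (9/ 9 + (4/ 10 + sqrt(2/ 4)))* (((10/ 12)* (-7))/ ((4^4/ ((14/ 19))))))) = 206139374592/ (108211873* (-16 + 3* sqrt(5))* (5* sqrt(2) + 14)) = -9.73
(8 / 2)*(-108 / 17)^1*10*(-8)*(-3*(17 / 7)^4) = -509379840 / 2401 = -212153.20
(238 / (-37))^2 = 41.38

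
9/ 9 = 1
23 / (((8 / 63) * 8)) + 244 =17065 / 64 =266.64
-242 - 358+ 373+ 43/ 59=-13350/ 59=-226.27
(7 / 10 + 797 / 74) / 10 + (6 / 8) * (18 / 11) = 48317 / 20350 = 2.37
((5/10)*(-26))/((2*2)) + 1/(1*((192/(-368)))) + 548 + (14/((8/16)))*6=4265/6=710.83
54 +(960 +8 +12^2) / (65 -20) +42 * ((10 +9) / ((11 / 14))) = 541702 / 495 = 1094.35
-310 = -310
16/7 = 2.29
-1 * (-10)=10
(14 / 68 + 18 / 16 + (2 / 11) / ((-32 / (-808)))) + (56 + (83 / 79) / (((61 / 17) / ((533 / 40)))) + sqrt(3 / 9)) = sqrt(3) / 3 + 1186338053 / 18023060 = 66.40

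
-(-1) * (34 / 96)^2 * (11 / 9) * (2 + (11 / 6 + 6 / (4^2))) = 321079 / 497664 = 0.65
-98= -98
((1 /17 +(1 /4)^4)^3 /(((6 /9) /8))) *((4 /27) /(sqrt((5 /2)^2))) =2260713 /12879134720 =0.00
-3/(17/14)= -42/17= -2.47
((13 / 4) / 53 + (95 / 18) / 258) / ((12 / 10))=12580 / 184599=0.07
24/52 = 6/13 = 0.46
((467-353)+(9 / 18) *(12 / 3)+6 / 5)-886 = -768.80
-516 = -516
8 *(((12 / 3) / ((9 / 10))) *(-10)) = -3200 / 9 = -355.56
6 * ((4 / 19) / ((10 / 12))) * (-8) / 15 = -384 / 475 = -0.81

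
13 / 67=0.19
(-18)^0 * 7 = 7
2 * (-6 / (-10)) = 6 / 5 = 1.20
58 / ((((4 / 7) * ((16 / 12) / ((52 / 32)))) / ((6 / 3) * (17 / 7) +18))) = 5655 / 2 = 2827.50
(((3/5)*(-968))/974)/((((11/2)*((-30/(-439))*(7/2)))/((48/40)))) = -231792/426125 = -0.54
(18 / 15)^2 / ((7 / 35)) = 36 / 5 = 7.20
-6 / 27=-2 / 9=-0.22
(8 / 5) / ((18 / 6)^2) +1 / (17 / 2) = 226 / 765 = 0.30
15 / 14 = 1.07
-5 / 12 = -0.42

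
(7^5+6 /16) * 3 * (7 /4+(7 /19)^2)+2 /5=5492000959 /57760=95083.12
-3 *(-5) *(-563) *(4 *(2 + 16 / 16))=-101340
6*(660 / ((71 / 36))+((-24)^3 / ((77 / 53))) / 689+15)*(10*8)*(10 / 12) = 9547328400 / 71071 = 134335.08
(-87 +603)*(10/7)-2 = 5146/7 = 735.14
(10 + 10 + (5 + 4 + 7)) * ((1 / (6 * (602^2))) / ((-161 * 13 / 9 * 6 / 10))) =-0.00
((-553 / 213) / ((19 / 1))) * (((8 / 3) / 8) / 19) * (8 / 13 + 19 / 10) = -60277 / 9996090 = -0.01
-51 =-51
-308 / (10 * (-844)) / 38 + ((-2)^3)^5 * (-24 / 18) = 10509353191 / 240540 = 43690.67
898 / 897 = 1.00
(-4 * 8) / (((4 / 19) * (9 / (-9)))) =152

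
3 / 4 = 0.75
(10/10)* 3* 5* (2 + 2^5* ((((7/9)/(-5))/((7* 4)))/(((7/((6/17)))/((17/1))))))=194/7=27.71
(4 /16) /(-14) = -1 /56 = -0.02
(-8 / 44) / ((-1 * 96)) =1 / 528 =0.00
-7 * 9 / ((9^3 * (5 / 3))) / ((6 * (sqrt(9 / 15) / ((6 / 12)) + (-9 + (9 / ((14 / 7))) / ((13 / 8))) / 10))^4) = -1303034250981125 / 46384492313916421749 - 11663798302000 * sqrt(15) / 1717944159774682287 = -0.00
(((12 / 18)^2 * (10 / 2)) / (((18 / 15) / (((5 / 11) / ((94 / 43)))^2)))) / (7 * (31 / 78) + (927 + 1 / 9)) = 3004625 / 34896449973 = 0.00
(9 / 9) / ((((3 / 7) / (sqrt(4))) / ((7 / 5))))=98 / 15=6.53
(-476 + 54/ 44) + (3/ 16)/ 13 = -1086247/ 2288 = -474.76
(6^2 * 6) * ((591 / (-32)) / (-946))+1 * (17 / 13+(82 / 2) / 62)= 9433275 / 1524952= 6.19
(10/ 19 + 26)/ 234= 28/ 247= 0.11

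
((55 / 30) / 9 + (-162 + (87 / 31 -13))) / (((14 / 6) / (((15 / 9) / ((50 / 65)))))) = -3742843 / 23436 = -159.70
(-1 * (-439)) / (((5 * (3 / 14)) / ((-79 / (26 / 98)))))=-23791166 / 195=-122005.98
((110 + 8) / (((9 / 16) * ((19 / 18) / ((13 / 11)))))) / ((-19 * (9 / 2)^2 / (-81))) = 49.45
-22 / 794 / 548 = -11 / 217556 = -0.00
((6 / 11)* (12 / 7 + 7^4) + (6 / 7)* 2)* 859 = 7890774 / 7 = 1127253.43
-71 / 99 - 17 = -1754 / 99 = -17.72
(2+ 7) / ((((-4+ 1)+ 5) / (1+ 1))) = 9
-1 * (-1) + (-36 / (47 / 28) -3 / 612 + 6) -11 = -244031 / 9588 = -25.45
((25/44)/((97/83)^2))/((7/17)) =2927825/2897972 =1.01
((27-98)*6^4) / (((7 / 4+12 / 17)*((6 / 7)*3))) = -2433312 / 167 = -14570.73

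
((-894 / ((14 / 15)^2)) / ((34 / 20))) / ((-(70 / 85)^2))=8548875 / 9604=890.14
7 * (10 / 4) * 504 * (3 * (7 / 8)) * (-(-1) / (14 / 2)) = 6615 / 2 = 3307.50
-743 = -743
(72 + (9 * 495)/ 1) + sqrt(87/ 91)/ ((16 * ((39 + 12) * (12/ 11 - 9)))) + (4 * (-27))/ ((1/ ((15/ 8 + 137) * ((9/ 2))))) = -62966.25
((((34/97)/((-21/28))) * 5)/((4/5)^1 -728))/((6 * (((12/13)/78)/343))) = 24635975/1587114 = 15.52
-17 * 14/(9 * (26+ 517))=-0.05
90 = 90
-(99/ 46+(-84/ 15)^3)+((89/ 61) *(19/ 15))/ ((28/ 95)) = 2647753229/ 14731500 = 179.73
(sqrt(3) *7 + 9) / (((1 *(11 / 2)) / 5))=90 / 11 + 70 *sqrt(3) / 11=19.20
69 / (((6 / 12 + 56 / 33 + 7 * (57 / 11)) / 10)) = 45540 / 2539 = 17.94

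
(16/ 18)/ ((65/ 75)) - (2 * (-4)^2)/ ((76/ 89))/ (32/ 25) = -28.25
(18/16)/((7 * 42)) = 3/784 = 0.00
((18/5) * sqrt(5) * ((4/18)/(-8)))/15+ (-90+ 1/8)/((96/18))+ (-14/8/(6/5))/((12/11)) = -20953/1152 - sqrt(5)/150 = -18.20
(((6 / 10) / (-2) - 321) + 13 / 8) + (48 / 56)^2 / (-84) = -4386061 / 13720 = -319.68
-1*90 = -90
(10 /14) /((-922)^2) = 5 /5950588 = 0.00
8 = 8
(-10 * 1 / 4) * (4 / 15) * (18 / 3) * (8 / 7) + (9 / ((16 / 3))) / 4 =-1859 / 448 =-4.15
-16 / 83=-0.19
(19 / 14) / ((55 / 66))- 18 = -573 / 35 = -16.37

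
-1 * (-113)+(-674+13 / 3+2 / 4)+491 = -391 / 6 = -65.17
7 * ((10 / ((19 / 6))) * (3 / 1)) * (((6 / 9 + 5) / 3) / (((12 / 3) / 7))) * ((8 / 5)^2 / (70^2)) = 272 / 2375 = 0.11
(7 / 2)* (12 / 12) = 3.50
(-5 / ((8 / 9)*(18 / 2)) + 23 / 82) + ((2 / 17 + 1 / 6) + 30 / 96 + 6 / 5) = 1.45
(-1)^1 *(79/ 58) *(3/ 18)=-79/ 348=-0.23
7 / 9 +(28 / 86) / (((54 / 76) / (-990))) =-175259 / 387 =-452.87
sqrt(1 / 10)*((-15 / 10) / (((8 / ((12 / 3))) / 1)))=-3*sqrt(10) / 40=-0.24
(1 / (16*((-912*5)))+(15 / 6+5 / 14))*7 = 1459193 / 72960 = 20.00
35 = 35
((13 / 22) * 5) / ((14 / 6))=195 / 154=1.27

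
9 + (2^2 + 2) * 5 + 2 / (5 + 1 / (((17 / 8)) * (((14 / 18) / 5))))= 37483 / 955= 39.25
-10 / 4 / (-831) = 5 / 1662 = 0.00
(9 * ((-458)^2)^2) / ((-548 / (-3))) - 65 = 297006307043 / 137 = 2167929248.49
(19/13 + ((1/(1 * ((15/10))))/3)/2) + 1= 301/117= 2.57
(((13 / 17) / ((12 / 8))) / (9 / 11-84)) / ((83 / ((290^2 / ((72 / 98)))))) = -58928870 / 6971751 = -8.45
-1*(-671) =671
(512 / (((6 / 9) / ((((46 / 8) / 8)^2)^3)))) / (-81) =-1.31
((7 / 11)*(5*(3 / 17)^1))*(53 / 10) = 1113 / 374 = 2.98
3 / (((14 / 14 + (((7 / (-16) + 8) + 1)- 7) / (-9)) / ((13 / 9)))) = 624 / 119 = 5.24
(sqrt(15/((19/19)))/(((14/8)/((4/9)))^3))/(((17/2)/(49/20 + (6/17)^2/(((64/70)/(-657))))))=-147229696*sqrt(15)/877486365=-0.65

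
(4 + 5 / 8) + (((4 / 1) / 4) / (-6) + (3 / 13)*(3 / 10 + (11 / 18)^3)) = 289379 / 63180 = 4.58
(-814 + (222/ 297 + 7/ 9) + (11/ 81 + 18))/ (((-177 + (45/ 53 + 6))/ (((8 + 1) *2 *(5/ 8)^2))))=234444175/ 7142256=32.82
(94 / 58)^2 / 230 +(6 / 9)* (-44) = -17015213 / 580290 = -29.32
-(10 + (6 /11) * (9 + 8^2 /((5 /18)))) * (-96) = 742272 /55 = 13495.85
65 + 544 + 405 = 1014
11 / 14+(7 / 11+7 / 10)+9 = 4282 / 385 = 11.12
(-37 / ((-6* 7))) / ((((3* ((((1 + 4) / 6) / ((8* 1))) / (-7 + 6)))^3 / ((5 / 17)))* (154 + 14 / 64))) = -2424832 / 44044875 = -0.06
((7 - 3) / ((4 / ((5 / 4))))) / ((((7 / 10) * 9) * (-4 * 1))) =-25 / 504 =-0.05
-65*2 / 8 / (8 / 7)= -455 / 32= -14.22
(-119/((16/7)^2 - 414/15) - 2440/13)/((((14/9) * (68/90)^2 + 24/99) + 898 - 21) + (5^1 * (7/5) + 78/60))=-2605586605875/12664477146139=-0.21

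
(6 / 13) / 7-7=-631 / 91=-6.93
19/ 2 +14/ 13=275/ 26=10.58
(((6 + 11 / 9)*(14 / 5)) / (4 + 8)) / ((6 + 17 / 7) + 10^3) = 49 / 29322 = 0.00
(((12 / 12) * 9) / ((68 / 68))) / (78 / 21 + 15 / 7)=63 / 41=1.54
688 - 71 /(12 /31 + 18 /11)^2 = 319300849 /476100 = 670.66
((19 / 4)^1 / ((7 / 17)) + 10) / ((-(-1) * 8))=603 / 224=2.69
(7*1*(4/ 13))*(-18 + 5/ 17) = -8428/ 221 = -38.14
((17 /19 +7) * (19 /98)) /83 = 75 /4067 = 0.02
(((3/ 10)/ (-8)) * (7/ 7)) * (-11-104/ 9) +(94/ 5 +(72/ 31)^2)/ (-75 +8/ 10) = 0.52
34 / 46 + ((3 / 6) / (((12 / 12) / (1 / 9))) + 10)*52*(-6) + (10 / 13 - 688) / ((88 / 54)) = -3558.30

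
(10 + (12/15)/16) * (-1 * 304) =-15276/5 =-3055.20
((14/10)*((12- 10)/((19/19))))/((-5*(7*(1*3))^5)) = -2/14586075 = -0.00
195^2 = 38025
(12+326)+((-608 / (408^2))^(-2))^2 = 5619103269.43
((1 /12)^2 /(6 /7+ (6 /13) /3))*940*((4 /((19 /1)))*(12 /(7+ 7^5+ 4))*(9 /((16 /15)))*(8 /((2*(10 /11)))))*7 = 4939935 /19598576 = 0.25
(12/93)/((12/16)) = 16/93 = 0.17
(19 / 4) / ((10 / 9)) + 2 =251 / 40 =6.28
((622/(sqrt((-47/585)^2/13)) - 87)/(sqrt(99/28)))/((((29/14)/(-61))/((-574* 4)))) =-3921568* sqrt(77)/11 + 475646982720* sqrt(1001)/14993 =1000593210.05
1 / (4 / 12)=3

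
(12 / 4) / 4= 3 / 4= 0.75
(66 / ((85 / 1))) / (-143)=-0.01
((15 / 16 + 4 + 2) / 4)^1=111 / 64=1.73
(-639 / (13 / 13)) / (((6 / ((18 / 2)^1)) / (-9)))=17253 / 2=8626.50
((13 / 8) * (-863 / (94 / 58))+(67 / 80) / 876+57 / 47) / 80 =-2846077051 / 263500800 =-10.80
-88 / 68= -22 / 17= -1.29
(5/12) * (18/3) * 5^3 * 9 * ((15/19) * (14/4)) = 590625/76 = 7771.38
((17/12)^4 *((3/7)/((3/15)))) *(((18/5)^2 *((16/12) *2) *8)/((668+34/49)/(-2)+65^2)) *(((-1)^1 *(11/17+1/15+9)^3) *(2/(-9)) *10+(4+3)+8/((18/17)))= 7285805149483/5790750750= 1258.18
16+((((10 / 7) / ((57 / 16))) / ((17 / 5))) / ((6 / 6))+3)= 129677 / 6783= 19.12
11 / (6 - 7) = -11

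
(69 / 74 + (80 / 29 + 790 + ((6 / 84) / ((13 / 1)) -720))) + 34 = 10515814 / 97643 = 107.70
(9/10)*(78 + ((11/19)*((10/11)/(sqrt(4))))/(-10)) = 26667/380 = 70.18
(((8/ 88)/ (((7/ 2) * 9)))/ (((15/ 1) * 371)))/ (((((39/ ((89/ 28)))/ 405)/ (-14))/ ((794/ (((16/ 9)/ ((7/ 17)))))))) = -317997/ 7215208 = -0.04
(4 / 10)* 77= 154 / 5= 30.80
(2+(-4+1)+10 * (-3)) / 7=-31 / 7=-4.43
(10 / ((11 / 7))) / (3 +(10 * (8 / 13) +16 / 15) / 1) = 13650 / 21923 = 0.62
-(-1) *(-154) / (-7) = 22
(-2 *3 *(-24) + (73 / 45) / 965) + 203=15068548 / 43425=347.00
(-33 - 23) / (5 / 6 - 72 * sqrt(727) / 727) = 1221360 / 168449 +145152 * sqrt(727) / 168449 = 30.48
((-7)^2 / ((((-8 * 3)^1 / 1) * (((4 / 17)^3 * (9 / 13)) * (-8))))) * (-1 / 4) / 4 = -3129581 / 1769472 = -1.77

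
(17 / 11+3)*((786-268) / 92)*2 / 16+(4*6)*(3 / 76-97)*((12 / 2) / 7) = -1991.42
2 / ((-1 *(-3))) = 2 / 3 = 0.67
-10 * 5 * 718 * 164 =-5887600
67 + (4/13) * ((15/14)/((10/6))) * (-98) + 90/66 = 7004/143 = 48.98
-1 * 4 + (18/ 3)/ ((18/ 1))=-11/ 3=-3.67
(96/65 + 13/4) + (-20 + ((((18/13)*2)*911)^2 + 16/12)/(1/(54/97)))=3543033.80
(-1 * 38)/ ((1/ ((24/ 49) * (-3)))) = 2736/ 49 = 55.84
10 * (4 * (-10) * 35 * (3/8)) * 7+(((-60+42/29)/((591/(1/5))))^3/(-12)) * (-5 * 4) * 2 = -513938649892499242/13984725157275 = -36750.00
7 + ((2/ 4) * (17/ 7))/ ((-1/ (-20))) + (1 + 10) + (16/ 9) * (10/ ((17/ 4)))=49768/ 1071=46.47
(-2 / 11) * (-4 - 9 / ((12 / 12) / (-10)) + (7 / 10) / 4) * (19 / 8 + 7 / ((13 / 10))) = -2781729 / 22880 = -121.58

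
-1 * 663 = -663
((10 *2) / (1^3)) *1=20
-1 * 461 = -461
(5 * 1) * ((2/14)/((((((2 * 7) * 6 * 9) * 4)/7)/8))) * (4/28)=5/2646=0.00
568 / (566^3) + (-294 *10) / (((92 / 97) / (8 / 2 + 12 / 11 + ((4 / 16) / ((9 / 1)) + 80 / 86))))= -55480270041565147 / 2958894832476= -18750.34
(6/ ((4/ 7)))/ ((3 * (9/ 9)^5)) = 7/ 2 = 3.50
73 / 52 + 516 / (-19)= -25445 / 988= -25.75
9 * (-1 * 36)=-324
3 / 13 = 0.23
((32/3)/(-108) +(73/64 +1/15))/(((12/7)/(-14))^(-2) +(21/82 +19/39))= 15314689/931676400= 0.02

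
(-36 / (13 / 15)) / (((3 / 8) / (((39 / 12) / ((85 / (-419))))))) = 30168 / 17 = 1774.59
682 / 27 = 25.26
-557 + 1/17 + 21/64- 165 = -785115/1088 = -721.61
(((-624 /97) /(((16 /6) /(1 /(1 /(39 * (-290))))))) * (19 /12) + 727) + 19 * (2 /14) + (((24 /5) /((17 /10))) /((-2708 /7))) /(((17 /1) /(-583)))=5835963305521 /132848387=43929.50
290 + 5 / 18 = 5225 / 18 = 290.28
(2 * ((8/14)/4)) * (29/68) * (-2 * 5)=-145/119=-1.22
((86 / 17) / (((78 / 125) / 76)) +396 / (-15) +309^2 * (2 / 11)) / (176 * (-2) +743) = 45.91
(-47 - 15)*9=-558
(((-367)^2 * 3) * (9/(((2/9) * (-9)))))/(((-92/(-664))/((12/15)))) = -10498714.75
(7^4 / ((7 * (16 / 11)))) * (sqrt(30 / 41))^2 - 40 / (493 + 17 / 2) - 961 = -259415079 / 328984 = -788.53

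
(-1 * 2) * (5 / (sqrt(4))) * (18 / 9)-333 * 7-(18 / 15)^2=-58561 / 25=-2342.44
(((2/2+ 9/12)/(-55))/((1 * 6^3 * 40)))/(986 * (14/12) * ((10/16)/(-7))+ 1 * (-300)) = 7/765468000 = 0.00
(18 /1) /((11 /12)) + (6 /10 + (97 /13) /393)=5691652 /280995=20.26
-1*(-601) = 601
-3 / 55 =-0.05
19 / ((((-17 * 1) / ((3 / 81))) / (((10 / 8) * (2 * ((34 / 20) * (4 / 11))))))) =-19 / 297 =-0.06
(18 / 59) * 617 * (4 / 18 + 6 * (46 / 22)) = 1559776 / 649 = 2403.35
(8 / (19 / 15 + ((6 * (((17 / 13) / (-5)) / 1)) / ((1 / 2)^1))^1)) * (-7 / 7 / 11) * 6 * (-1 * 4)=-7488 / 803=-9.33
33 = 33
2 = 2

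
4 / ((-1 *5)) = -4 / 5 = -0.80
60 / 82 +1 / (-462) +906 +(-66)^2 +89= 5351.73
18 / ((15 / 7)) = 42 / 5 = 8.40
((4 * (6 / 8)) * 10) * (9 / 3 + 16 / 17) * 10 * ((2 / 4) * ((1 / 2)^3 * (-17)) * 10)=-25125 / 2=-12562.50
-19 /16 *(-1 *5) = 5.94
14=14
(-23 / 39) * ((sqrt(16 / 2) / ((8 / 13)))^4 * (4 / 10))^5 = -33624166678635260545571 / 314572800000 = -106888347239.92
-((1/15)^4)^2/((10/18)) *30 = -2/94921875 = -0.00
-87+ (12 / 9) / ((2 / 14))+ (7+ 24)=-140 / 3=-46.67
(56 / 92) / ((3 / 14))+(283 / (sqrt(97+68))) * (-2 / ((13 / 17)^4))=196 / 69- 47272886 * sqrt(165) / 4712565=-126.01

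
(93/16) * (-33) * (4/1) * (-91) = 279279/4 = 69819.75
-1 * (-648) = 648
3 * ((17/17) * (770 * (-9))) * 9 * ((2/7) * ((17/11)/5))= -16524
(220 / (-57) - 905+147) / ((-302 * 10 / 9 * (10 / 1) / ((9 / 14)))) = 586251 / 4016600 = 0.15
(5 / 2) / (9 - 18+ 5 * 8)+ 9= 563 / 62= 9.08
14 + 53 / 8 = 165 / 8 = 20.62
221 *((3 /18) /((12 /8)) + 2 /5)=5083 /45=112.96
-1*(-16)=16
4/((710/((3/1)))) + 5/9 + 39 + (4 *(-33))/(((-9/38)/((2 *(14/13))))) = 51502682/41535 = 1239.98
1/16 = 0.06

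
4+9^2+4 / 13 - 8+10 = 1135 / 13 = 87.31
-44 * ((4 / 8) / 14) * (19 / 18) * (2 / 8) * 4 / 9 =-209 / 1134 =-0.18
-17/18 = -0.94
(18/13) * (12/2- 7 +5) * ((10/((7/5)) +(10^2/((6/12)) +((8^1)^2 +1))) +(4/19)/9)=2606264/1729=1507.38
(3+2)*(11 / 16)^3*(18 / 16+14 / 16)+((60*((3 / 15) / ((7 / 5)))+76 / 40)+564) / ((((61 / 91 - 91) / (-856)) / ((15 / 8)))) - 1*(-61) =10271.60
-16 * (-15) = 240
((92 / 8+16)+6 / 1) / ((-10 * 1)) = -3.35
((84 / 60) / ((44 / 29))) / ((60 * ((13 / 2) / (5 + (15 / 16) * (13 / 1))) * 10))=203 / 49920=0.00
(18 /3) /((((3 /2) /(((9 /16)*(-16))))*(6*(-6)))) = 1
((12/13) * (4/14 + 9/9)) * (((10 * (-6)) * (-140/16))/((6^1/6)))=8100/13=623.08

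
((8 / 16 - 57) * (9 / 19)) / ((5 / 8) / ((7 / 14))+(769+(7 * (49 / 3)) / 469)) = -408834 / 11770063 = -0.03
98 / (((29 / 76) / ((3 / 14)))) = 55.03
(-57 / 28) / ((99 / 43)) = -817 / 924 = -0.88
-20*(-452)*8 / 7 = 72320 / 7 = 10331.43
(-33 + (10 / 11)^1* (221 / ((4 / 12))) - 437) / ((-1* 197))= -0.67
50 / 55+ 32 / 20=138 / 55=2.51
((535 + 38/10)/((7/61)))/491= 164334/17185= 9.56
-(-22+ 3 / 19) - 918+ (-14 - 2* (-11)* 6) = -14785 / 19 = -778.16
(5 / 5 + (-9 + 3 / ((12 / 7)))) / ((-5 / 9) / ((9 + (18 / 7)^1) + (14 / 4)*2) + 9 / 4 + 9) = -2925 / 5251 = -0.56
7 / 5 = 1.40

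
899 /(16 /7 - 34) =-28.35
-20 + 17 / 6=-103 / 6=-17.17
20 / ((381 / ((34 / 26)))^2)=5780 / 24532209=0.00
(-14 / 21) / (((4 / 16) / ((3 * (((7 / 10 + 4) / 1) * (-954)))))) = 179352 / 5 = 35870.40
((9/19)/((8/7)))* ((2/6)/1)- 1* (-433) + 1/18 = 592609/1368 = 433.19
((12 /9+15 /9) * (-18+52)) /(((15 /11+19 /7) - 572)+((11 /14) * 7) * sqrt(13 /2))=-2747643360 /15289176883 - 13304676 * sqrt(26) /15289176883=-0.18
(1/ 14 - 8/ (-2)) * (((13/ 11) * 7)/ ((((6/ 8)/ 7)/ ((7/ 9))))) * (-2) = -48412/ 99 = -489.01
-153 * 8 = -1224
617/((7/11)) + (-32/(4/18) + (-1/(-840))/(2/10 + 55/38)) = 3100849/3756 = 825.57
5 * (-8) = -40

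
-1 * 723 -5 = -728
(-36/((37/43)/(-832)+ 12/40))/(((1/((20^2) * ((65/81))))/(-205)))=3813721600000/481311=7923611.97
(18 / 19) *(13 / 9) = 26 / 19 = 1.37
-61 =-61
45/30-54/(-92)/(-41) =1401/943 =1.49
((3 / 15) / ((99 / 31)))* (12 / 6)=62 / 495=0.13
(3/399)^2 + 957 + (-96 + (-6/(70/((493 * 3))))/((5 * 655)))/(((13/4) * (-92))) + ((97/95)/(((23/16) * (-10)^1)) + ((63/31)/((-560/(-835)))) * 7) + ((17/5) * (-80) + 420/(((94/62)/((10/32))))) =1601126020876098583/2018995325074000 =793.03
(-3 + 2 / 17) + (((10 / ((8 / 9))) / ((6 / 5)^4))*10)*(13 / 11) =3297893 / 53856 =61.24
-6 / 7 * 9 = -54 / 7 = -7.71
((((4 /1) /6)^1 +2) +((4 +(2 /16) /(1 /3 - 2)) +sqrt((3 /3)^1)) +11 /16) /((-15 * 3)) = -1987 /10800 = -0.18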